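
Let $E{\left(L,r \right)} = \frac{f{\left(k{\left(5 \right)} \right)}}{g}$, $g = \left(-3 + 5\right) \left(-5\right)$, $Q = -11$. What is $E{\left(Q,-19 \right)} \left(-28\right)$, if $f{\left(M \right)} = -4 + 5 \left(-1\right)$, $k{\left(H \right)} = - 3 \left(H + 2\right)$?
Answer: $- \frac{126}{5} \approx -25.2$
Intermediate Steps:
$k{\left(H \right)} = -6 - 3 H$ ($k{\left(H \right)} = - 3 \left(2 + H\right) = -6 - 3 H$)
$f{\left(M \right)} = -9$ ($f{\left(M \right)} = -4 - 5 = -9$)
$g = -10$ ($g = 2 \left(-5\right) = -10$)
$E{\left(L,r \right)} = \frac{9}{10}$ ($E{\left(L,r \right)} = - \frac{9}{-10} = \left(-9\right) \left(- \frac{1}{10}\right) = \frac{9}{10}$)
$E{\left(Q,-19 \right)} \left(-28\right) = \frac{9}{10} \left(-28\right) = - \frac{126}{5}$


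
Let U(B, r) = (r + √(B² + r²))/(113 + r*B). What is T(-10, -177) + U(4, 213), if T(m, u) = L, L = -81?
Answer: -77952/965 + √45385/965 ≈ -80.558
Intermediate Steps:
U(B, r) = (r + √(B² + r²))/(113 + B*r)
T(m, u) = -81
T(-10, -177) + U(4, 213) = -81 + (213 + √(4² + 213²))/(113 + 4*213) = -81 + (213 + √(16 + 45369))/(113 + 852) = -81 + (213 + √45385)/965 = -81 + (213/965 + √45385/965) = -77952/965 + √45385/965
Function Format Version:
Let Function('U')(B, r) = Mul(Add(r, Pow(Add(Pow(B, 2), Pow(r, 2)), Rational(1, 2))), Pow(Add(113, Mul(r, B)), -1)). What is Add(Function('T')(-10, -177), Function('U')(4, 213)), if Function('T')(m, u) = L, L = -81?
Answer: Add(Rational(-77952, 965), Mul(Rational(1, 965), Pow(45385, Rational(1, 2)))) ≈ -80.558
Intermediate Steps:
Function('U')(B, r) = Mul(Pow(Add(113, Mul(B, r)), -1), Add(r, Pow(Add(Pow(B, 2), Pow(r, 2)), Rational(1, 2)))) (Function('U')(B, r) = Mul(Add(r, Pow(Add(Pow(B, 2), Pow(r, 2)), Rational(1, 2))), Pow(Add(113, Mul(B, r)), -1)) = Mul(Pow(Add(113, Mul(B, r)), -1), Add(r, Pow(Add(Pow(B, 2), Pow(r, 2)), Rational(1, 2)))))
Function('T')(m, u) = -81
Add(Function('T')(-10, -177), Function('U')(4, 213)) = Add(-81, Mul(Pow(Add(113, Mul(4, 213)), -1), Add(213, Pow(Add(Pow(4, 2), Pow(213, 2)), Rational(1, 2))))) = Add(-81, Mul(Pow(Add(113, 852), -1), Add(213, Pow(Add(16, 45369), Rational(1, 2))))) = Add(-81, Mul(Pow(965, -1), Add(213, Pow(45385, Rational(1, 2))))) = Add(-81, Mul(Rational(1, 965), Add(213, Pow(45385, Rational(1, 2))))) = Add(-81, Add(Rational(213, 965), Mul(Rational(1, 965), Pow(45385, Rational(1, 2))))) = Add(Rational(-77952, 965), Mul(Rational(1, 965), Pow(45385, Rational(1, 2))))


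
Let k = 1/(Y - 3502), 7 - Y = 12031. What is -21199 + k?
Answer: -329135675/15526 ≈ -21199.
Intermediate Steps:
Y = -12024 (Y = 7 - 1*12031 = 7 - 12031 = -12024)
k = -1/15526 (k = 1/(-12024 - 3502) = 1/(-15526) = -1/15526 ≈ -6.4408e-5)
-21199 + k = -21199 - 1/15526 = -329135675/15526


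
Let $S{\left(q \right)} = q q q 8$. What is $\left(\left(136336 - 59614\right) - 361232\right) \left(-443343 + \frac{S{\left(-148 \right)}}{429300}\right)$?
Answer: $\frac{2707867799799218}{21465} \approx 1.2615 \cdot 10^{11}$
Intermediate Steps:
$S{\left(q \right)} = 8 q^{3}$ ($S{\left(q \right)} = q q^{2} \cdot 8 = q^{3} \cdot 8 = 8 q^{3}$)
$\left(\left(136336 - 59614\right) - 361232\right) \left(-443343 + \frac{S{\left(-148 \right)}}{429300}\right) = \left(\left(136336 - 59614\right) - 361232\right) \left(-443343 + \frac{8 \left(-148\right)^{3}}{429300}\right) = \left(76722 - 361232\right) \left(-443343 + 8 \left(-3241792\right) \frac{1}{429300}\right) = - 284510 \left(-443343 - \frac{6483584}{107325}\right) = \left(-284510\right) \left(- \frac{47588271059}{107325}\right) = \frac{2707867799799218}{21465}$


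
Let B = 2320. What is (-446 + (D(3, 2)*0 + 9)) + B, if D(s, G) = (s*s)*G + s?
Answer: 1883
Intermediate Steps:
D(s, G) = s + G*s² (D(s, G) = s²*G + s = G*s² + s = s + G*s²)
(-446 + (D(3, 2)*0 + 9)) + B = (-446 + ((3*(1 + 2*3))*0 + 9)) + 2320 = (-446 + ((3*(1 + 6))*0 + 9)) + 2320 = (-446 + ((3*7)*0 + 9)) + 2320 = (-446 + (21*0 + 9)) + 2320 = (-446 + (0 + 9)) + 2320 = (-446 + 9) + 2320 = -437 + 2320 = 1883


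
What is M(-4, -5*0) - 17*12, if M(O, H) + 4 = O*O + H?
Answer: -192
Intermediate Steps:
M(O, H) = -4 + H + O**2 (M(O, H) = -4 + (O*O + H) = -4 + (O**2 + H) = -4 + (H + O**2) = -4 + H + O**2)
M(-4, -5*0) - 17*12 = (-4 - 5*0 + (-4)**2) - 17*12 = (-4 + 0 + 16) - 204 = 12 - 204 = -192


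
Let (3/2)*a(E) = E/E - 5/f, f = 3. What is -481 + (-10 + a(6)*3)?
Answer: -1477/3 ≈ -492.33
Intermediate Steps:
a(E) = -4/9 (a(E) = 2*(E/E - 5/3)/3 = 2*(1 - 5*⅓)/3 = 2*(1 - 5/3)/3 = (⅔)*(-⅔) = -4/9)
-481 + (-10 + a(6)*3) = -481 + (-10 - 4/9*3) = -481 + (-10 - 4/3) = -481 - 34/3 = -1477/3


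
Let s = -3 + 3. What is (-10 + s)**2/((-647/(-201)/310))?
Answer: 6231000/647 ≈ 9630.6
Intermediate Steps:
s = 0
(-10 + s)**2/((-647/(-201)/310)) = (-10 + 0)**2/((-647/(-201)/310)) = (-10)**2/((-647*(-1/201)*(1/310))) = 100/(((647/201)*(1/310))) = 100/(647/62310) = 100*(62310/647) = 6231000/647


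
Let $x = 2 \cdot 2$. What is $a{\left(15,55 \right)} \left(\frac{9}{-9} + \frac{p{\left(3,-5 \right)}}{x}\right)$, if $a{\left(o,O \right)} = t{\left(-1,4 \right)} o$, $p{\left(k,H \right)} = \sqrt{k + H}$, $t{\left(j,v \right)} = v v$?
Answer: $-240 + 60 i \sqrt{2} \approx -240.0 + 84.853 i$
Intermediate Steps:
$t{\left(j,v \right)} = v^{2}$
$p{\left(k,H \right)} = \sqrt{H + k}$
$a{\left(o,O \right)} = 16 o$ ($a{\left(o,O \right)} = 4^{2} o = 16 o$)
$x = 4$
$a{\left(15,55 \right)} \left(\frac{9}{-9} + \frac{p{\left(3,-5 \right)}}{x}\right) = 16 \cdot 15 \left(\frac{9}{-9} + \frac{\sqrt{-5 + 3}}{4}\right) = 240 \left(9 \left(- \frac{1}{9}\right) + \sqrt{-2} \cdot \frac{1}{4}\right) = 240 \left(-1 + i \sqrt{2} \cdot \frac{1}{4}\right) = 240 \left(-1 + \frac{i \sqrt{2}}{4}\right) = -240 + 60 i \sqrt{2}$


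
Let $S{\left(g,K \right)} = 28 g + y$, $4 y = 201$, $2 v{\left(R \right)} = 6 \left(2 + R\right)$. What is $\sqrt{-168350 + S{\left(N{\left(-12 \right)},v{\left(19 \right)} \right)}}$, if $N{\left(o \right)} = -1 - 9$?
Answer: $\frac{i \sqrt{674319}}{2} \approx 410.58 i$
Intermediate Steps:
$v{\left(R \right)} = 6 + 3 R$ ($v{\left(R \right)} = \frac{6 \left(2 + R\right)}{2} = \frac{12 + 6 R}{2} = 6 + 3 R$)
$y = \frac{201}{4}$ ($y = \frac{1}{4} \cdot 201 = \frac{201}{4} \approx 50.25$)
$N{\left(o \right)} = -10$ ($N{\left(o \right)} = -1 - 9 = -10$)
$S{\left(g,K \right)} = \frac{201}{4} + 28 g$ ($S{\left(g,K \right)} = 28 g + \frac{201}{4} = \frac{201}{4} + 28 g$)
$\sqrt{-168350 + S{\left(N{\left(-12 \right)},v{\left(19 \right)} \right)}} = \sqrt{-168350 + \left(\frac{201}{4} + 28 \left(-10\right)\right)} = \sqrt{-168350 + \left(\frac{201}{4} - 280\right)} = \sqrt{-168350 - \frac{919}{4}} = \sqrt{- \frac{674319}{4}} = \frac{i \sqrt{674319}}{2}$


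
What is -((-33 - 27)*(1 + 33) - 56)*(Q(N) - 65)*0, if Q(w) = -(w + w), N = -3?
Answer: 0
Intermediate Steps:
Q(w) = -2*w
-((-33 - 27)*(1 + 33) - 56)*(Q(N) - 65)*0 = -((-33 - 27)*(1 + 33) - 56)*(-2*(-3) - 65)*0 = -(-60*34 - 56)*(6 - 65)*0 = -(-2040 - 56)*(-59)*0 = -(-2096*(-59))*0 = -123664*0 = -1*0 = 0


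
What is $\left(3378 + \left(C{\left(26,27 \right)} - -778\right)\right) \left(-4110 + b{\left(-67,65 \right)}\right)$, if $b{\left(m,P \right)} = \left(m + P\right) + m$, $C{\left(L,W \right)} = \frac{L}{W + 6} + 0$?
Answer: $- \frac{191083382}{11} \approx -1.7371 \cdot 10^{7}$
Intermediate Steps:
$C{\left(L,W \right)} = \frac{L}{6 + W}$ ($C{\left(L,W \right)} = \frac{L}{6 + W} + 0 = \frac{L}{6 + W}$)
$b{\left(m,P \right)} = P + 2 m$ ($b{\left(m,P \right)} = \left(P + m\right) + m = P + 2 m$)
$\left(3378 + \left(C{\left(26,27 \right)} - -778\right)\right) \left(-4110 + b{\left(-67,65 \right)}\right) = \left(3378 + \left(\frac{26}{6 + 27} - -778\right)\right) \left(-4110 + \left(65 + 2 \left(-67\right)\right)\right) = \left(3378 + \left(\frac{26}{33} + 778\right)\right) \left(-4110 + \left(65 - 134\right)\right) = \left(3378 + \left(26 \cdot \frac{1}{33} + 778\right)\right) \left(-4110 - 69\right) = \left(3378 + \left(\frac{26}{33} + 778\right)\right) \left(-4179\right) = \left(3378 + \frac{25700}{33}\right) \left(-4179\right) = \frac{137174}{33} \left(-4179\right) = - \frac{191083382}{11}$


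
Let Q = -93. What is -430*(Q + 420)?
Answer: -140610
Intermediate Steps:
-430*(Q + 420) = -430*(-93 + 420) = -430*327 = -140610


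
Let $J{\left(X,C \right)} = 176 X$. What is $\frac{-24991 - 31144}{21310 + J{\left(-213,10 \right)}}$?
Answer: $\frac{56135}{16178} \approx 3.4698$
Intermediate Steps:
$\frac{-24991 - 31144}{21310 + J{\left(-213,10 \right)}} = \frac{-24991 - 31144}{21310 + 176 \left(-213\right)} = - \frac{56135}{21310 - 37488} = - \frac{56135}{-16178} = \left(-56135\right) \left(- \frac{1}{16178}\right) = \frac{56135}{16178}$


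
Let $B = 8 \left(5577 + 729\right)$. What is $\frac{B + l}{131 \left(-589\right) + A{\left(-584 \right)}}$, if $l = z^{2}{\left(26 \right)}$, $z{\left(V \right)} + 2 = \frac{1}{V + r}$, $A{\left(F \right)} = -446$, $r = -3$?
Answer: $- \frac{26689017}{41053045} \approx -0.65011$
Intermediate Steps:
$z{\left(V \right)} = -2 + \frac{1}{-3 + V}$ ($z{\left(V \right)} = -2 + \frac{1}{V - 3} = -2 + \frac{1}{-3 + V}$)
$B = 50448$ ($B = 8 \cdot 6306 = 50448$)
$l = \frac{2025}{529}$ ($l = \left(\frac{7 - 52}{-3 + 26}\right)^{2} = \left(\frac{7 - 52}{23}\right)^{2} = \left(\frac{1}{23} \left(-45\right)\right)^{2} = \left(- \frac{45}{23}\right)^{2} = \frac{2025}{529} \approx 3.828$)
$\frac{B + l}{131 \left(-589\right) + A{\left(-584 \right)}} = \frac{50448 + \frac{2025}{529}}{131 \left(-589\right) - 446} = \frac{26689017}{529 \left(-77159 - 446\right)} = \frac{26689017}{529 \left(-77605\right)} = \frac{26689017}{529} \left(- \frac{1}{77605}\right) = - \frac{26689017}{41053045}$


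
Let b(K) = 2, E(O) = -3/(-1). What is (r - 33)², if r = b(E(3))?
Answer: 961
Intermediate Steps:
E(O) = 3 (E(O) = -3*(-1) = 3)
r = 2
(r - 33)² = (2 - 33)² = (-31)² = 961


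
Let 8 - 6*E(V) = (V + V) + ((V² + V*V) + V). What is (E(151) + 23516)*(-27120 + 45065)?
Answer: 568551435/2 ≈ 2.8428e+8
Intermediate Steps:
E(V) = 4/3 - V/2 - V²/3 (E(V) = 4/3 - ((V + V) + ((V² + V*V) + V))/6 = 4/3 - (2*V + ((V² + V²) + V))/6 = 4/3 - (2*V + (2*V² + V))/6 = 4/3 - (2*V + (V + 2*V²))/6 = 4/3 - (2*V² + 3*V)/6 = 4/3 + (-V/2 - V²/3) = 4/3 - V/2 - V²/3)
(E(151) + 23516)*(-27120 + 45065) = ((4/3 - ½*151 - ⅓*151²) + 23516)*(-27120 + 45065) = ((4/3 - 151/2 - ⅓*22801) + 23516)*17945 = ((4/3 - 151/2 - 22801/3) + 23516)*17945 = (-15349/2 + 23516)*17945 = (31683/2)*17945 = 568551435/2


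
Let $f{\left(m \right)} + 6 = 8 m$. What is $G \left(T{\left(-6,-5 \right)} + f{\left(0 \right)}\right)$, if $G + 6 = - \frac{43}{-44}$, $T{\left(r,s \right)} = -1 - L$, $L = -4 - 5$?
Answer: $- \frac{221}{22} \approx -10.045$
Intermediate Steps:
$L = -9$ ($L = -4 - 5 = -9$)
$T{\left(r,s \right)} = 8$ ($T{\left(r,s \right)} = -1 - -9 = -1 + 9 = 8$)
$G = - \frac{221}{44}$ ($G = -6 - \frac{43}{-44} = -6 - - \frac{43}{44} = -6 + \frac{43}{44} = - \frac{221}{44} \approx -5.0227$)
$f{\left(m \right)} = -6 + 8 m$
$G \left(T{\left(-6,-5 \right)} + f{\left(0 \right)}\right) = - \frac{221 \left(8 + \left(-6 + 8 \cdot 0\right)\right)}{44} = - \frac{221 \left(8 + \left(-6 + 0\right)\right)}{44} = - \frac{221 \left(8 - 6\right)}{44} = \left(- \frac{221}{44}\right) 2 = - \frac{221}{22}$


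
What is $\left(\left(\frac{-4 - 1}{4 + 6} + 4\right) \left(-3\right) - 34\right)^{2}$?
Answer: $\frac{7921}{4} \approx 1980.3$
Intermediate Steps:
$\left(\left(\frac{-4 - 1}{4 + 6} + 4\right) \left(-3\right) - 34\right)^{2} = \left(\left(- \frac{5}{10} + 4\right) \left(-3\right) - 34\right)^{2} = \left(\left(\left(-5\right) \frac{1}{10} + 4\right) \left(-3\right) - 34\right)^{2} = \left(\left(- \frac{1}{2} + 4\right) \left(-3\right) - 34\right)^{2} = \left(\frac{7}{2} \left(-3\right) - 34\right)^{2} = \left(- \frac{21}{2} - 34\right)^{2} = \left(- \frac{89}{2}\right)^{2} = \frac{7921}{4}$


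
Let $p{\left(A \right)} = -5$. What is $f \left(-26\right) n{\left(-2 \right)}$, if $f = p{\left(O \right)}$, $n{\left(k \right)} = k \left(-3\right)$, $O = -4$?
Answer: $780$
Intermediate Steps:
$n{\left(k \right)} = - 3 k$
$f = -5$
$f \left(-26\right) n{\left(-2 \right)} = \left(-5\right) \left(-26\right) \left(\left(-3\right) \left(-2\right)\right) = 130 \cdot 6 = 780$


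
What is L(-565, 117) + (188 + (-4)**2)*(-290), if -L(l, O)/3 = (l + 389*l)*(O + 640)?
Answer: 500355690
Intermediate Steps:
L(l, O) = -1170*l*(640 + O) (L(l, O) = -3*(l + 389*l)*(O + 640) = -3*390*l*(640 + O) = -1170*l*(640 + O))
L(-565, 117) + (188 + (-4)**2)*(-290) = -1170*(-565)*(640 + 117) + (188 + (-4)**2)*(-290) = -1170*(-565)*757 + (188 + 16)*(-290) = 500414850 + 204*(-290) = 500414850 - 59160 = 500355690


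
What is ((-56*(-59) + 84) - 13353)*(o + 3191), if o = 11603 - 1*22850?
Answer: 80278040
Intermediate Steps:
o = -11247 (o = 11603 - 22850 = -11247)
((-56*(-59) + 84) - 13353)*(o + 3191) = ((-56*(-59) + 84) - 13353)*(-11247 + 3191) = ((3304 + 84) - 13353)*(-8056) = (3388 - 13353)*(-8056) = -9965*(-8056) = 80278040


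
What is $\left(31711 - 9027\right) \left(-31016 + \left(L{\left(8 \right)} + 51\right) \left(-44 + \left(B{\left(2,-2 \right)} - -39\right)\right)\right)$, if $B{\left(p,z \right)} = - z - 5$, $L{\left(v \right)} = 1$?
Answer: $-713003488$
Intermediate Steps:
$B{\left(p,z \right)} = -5 - z$
$\left(31711 - 9027\right) \left(-31016 + \left(L{\left(8 \right)} + 51\right) \left(-44 + \left(B{\left(2,-2 \right)} - -39\right)\right)\right) = \left(31711 - 9027\right) \left(-31016 + \left(1 + 51\right) \left(-44 - -36\right)\right) = 22684 \left(-31016 + 52 \left(-44 + \left(\left(-5 + 2\right) + 39\right)\right)\right) = 22684 \left(-31016 + 52 \left(-44 + \left(-3 + 39\right)\right)\right) = 22684 \left(-31016 + 52 \left(-44 + 36\right)\right) = 22684 \left(-31016 + 52 \left(-8\right)\right) = 22684 \left(-31016 - 416\right) = 22684 \left(-31432\right) = -713003488$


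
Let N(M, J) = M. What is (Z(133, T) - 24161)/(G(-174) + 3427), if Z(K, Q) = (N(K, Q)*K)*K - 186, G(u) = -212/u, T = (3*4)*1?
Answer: 40512246/59651 ≈ 679.15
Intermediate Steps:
T = 12 (T = 12*1 = 12)
Z(K, Q) = -186 + K³ (Z(K, Q) = (K*K)*K - 186 = K²*K - 186 = K³ - 186 = -186 + K³)
(Z(133, T) - 24161)/(G(-174) + 3427) = ((-186 + 133³) - 24161)/(-212/(-174) + 3427) = ((-186 + 2352637) - 24161)/(-212*(-1/174) + 3427) = (2352451 - 24161)/(106/87 + 3427) = 2328290/(298255/87) = 2328290*(87/298255) = 40512246/59651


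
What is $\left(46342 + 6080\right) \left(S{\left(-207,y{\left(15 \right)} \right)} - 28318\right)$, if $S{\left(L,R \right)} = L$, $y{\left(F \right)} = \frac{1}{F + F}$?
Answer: $-1495337550$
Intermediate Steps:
$y{\left(F \right)} = \frac{1}{2 F}$
$\left(46342 + 6080\right) \left(S{\left(-207,y{\left(15 \right)} \right)} - 28318\right) = \left(46342 + 6080\right) \left(-207 - 28318\right) = 52422 \left(-28525\right) = -1495337550$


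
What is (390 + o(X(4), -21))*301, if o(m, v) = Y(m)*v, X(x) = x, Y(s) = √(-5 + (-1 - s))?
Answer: 117390 - 6321*I*√10 ≈ 1.1739e+5 - 19989.0*I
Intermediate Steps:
Y(s) = √(-6 - s)
o(m, v) = v*√(-6 - m) (o(m, v) = √(-6 - m)*v = v*√(-6 - m))
(390 + o(X(4), -21))*301 = (390 - 21*√(-6 - 1*4))*301 = (390 - 21*√(-6 - 4))*301 = (390 - 21*I*√10)*301 = 117390 - 6321*I*√10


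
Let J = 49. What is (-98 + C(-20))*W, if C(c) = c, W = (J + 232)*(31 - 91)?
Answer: 1989480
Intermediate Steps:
W = -16860 (W = (49 + 232)*(31 - 91) = 281*(-60) = -16860)
(-98 + C(-20))*W = (-98 - 20)*(-16860) = -118*(-16860) = 1989480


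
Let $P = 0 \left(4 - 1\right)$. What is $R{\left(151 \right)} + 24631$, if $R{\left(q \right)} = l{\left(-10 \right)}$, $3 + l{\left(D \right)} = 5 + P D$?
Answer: $24633$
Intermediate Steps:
$P = 0$ ($P = 0 \cdot 3 = 0$)
$l{\left(D \right)} = 2$ ($l{\left(D \right)} = -3 + \left(5 + 0 D\right) = -3 + \left(5 + 0\right) = -3 + 5 = 2$)
$R{\left(q \right)} = 2$
$R{\left(151 \right)} + 24631 = 2 + 24631 = 24633$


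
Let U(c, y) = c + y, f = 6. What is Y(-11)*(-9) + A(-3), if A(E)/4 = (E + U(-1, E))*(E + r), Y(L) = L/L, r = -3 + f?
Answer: -9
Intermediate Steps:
r = 3 (r = -3 + 6 = 3)
Y(L) = 1
A(E) = 4*(-1 + 2*E)*(3 + E) (A(E) = 4*((E + (-1 + E))*(E + 3)) = 4*((-1 + 2*E)*(3 + E)) = 4*(-1 + 2*E)*(3 + E))
Y(-11)*(-9) + A(-3) = 1*(-9) + (-12 + 8*(-3)**2 + 20*(-3)) = -9 + (-12 + 8*9 - 60) = -9 + (-12 + 72 - 60) = -9 + 0 = -9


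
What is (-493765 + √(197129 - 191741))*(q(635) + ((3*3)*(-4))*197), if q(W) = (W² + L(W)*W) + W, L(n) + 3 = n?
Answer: -394067921320 + 1596176*√1347 ≈ -3.9401e+11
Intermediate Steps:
L(n) = -3 + n
q(W) = W + W² + W*(-3 + W) (q(W) = (W² + (-3 + W)*W) + W = (W² + W*(-3 + W)) + W = W + W² + W*(-3 + W))
(-493765 + √(197129 - 191741))*(q(635) + ((3*3)*(-4))*197) = (-493765 + √(197129 - 191741))*(2*635*(-1 + 635) + ((3*3)*(-4))*197) = (-493765 + √5388)*(2*635*634 + (9*(-4))*197) = (-493765 + 2*√1347)*(805180 - 36*197) = (-493765 + 2*√1347)*(805180 - 7092) = (-493765 + 2*√1347)*798088 = -394067921320 + 1596176*√1347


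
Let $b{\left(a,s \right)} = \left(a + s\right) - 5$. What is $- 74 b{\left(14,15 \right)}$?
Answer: $-1776$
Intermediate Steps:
$b{\left(a,s \right)} = -5 + a + s$
$- 74 b{\left(14,15 \right)} = - 74 \left(-5 + 14 + 15\right) = \left(-74\right) 24 = -1776$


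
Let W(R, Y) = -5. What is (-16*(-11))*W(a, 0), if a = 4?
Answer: -880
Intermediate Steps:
(-16*(-11))*W(a, 0) = -16*(-11)*(-5) = 176*(-5) = -880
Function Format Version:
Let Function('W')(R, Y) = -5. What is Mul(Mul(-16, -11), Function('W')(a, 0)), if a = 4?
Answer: -880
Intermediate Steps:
Mul(Mul(-16, -11), Function('W')(a, 0)) = Mul(Mul(-16, -11), -5) = Mul(176, -5) = -880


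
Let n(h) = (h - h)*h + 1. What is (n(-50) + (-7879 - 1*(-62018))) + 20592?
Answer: 74732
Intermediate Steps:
n(h) = 1 (n(h) = 0*h + 1 = 0 + 1 = 1)
(n(-50) + (-7879 - 1*(-62018))) + 20592 = (1 + (-7879 - 1*(-62018))) + 20592 = (1 + (-7879 + 62018)) + 20592 = (1 + 54139) + 20592 = 54140 + 20592 = 74732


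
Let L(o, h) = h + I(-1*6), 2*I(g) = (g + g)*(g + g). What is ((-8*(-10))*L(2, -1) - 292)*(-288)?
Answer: -1551744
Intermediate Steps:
I(g) = 2*g² (I(g) = ((g + g)*(g + g))/2 = ((2*g)*(2*g))/2 = (4*g²)/2 = 2*g²)
L(o, h) = 72 + h (L(o, h) = h + 2*(-1*6)² = h + 2*(-6)² = h + 2*36 = h + 72 = 72 + h)
((-8*(-10))*L(2, -1) - 292)*(-288) = ((-8*(-10))*(72 - 1) - 292)*(-288) = (80*71 - 292)*(-288) = (5680 - 292)*(-288) = 5388*(-288) = -1551744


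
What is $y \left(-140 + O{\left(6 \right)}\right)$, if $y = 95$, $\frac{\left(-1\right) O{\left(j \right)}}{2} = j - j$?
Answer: $-13300$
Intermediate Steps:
$O{\left(j \right)} = 0$ ($O{\left(j \right)} = - 2 \left(j - j\right) = \left(-2\right) 0 = 0$)
$y \left(-140 + O{\left(6 \right)}\right) = 95 \left(-140 + 0\right) = 95 \left(-140\right) = -13300$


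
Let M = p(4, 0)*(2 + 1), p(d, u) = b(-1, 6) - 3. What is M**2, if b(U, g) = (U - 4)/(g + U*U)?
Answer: 6084/49 ≈ 124.16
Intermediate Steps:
b(U, g) = (-4 + U)/(g + U**2)
p(d, u) = -26/7 (p(d, u) = (-4 - 1)/(6 + (-1)**2) - 3 = -5/(6 + 1) - 3 = -5/7 - 3 = -26/7)
M = -78/7 (M = -26*(2 + 1)/7 = -26/7*3 = -78/7 ≈ -11.143)
M**2 = (-78/7)**2 = 6084/49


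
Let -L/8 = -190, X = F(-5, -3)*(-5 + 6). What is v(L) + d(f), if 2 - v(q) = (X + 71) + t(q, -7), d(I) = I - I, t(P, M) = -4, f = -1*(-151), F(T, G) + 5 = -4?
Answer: -56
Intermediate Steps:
F(T, G) = -9 (F(T, G) = -5 - 4 = -9)
f = 151
X = -9 (X = -9*(-5 + 6) = -9*1 = -9)
d(I) = 0
L = 1520 (L = -8*(-190) = 1520)
v(q) = -56 (v(q) = 2 - ((-9 + 71) - 4) = 2 - (62 - 4) = 2 - 1*58 = 2 - 58 = -56)
v(L) + d(f) = -56 + 0 = -56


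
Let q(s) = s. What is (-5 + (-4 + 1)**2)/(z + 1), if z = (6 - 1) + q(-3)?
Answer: 4/3 ≈ 1.3333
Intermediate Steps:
z = 2 (z = (6 - 1) - 3 = 5 - 3 = 2)
(-5 + (-4 + 1)**2)/(z + 1) = (-5 + (-4 + 1)**2)/(2 + 1) = (-5 + (-3)**2)/3 = (-5 + 9)/3 = (1/3)*4 = 4/3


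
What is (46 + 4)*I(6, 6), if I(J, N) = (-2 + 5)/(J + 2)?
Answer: 75/4 ≈ 18.750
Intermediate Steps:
I(J, N) = 3/(2 + J)
(46 + 4)*I(6, 6) = (46 + 4)*(3/(2 + 6)) = 50*(3/8) = 75/4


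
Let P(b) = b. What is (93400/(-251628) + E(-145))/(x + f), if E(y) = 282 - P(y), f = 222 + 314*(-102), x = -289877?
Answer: -26837939/20236112481 ≈ -0.0013262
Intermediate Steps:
f = -31806 (f = 222 - 32028 = -31806)
E(y) = 282 - y
(93400/(-251628) + E(-145))/(x + f) = (93400/(-251628) + (282 - 1*(-145)))/(-289877 - 31806) = (93400*(-1/251628) + (282 + 145))/(-321683) = (-23350/62907 + 427)*(-1/321683) = (26837939/62907)*(-1/321683) = -26837939/20236112481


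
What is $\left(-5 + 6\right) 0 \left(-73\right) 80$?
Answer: $0$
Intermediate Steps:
$\left(-5 + 6\right) 0 \left(-73\right) 80 = 1 \cdot 0 \left(-73\right) 80 = 0 \left(-73\right) 80 = 0 \cdot 80 = 0$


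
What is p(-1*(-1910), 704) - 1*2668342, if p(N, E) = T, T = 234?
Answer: -2668108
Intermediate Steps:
p(N, E) = 234
p(-1*(-1910), 704) - 1*2668342 = 234 - 1*2668342 = 234 - 2668342 = -2668108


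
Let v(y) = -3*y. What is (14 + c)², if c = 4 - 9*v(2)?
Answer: 5184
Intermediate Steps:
c = 58 (c = 4 - (-27)*2 = 4 - 9*(-6) = 4 + 54 = 58)
(14 + c)² = (14 + 58)² = 72² = 5184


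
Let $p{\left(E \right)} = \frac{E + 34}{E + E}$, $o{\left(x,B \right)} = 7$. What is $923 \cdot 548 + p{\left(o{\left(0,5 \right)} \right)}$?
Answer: $\frac{7081297}{14} \approx 5.0581 \cdot 10^{5}$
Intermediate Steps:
$p{\left(E \right)} = \frac{34 + E}{2 E}$
$923 \cdot 548 + p{\left(o{\left(0,5 \right)} \right)} = 923 \cdot 548 + \frac{34 + 7}{2 \cdot 7} = 505804 + \frac{1}{2} \cdot \frac{1}{7} \cdot 41 = 505804 + \frac{41}{14} = \frac{7081297}{14}$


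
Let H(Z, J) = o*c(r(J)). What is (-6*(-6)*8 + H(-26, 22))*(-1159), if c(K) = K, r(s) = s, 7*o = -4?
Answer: -2234552/7 ≈ -3.1922e+5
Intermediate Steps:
o = -4/7 (o = (1/7)*(-4) = -4/7 ≈ -0.57143)
H(Z, J) = -4*J/7
(-6*(-6)*8 + H(-26, 22))*(-1159) = (-6*(-6)*8 - 4/7*22)*(-1159) = (36*8 - 88/7)*(-1159) = (288 - 88/7)*(-1159) = (1928/7)*(-1159) = -2234552/7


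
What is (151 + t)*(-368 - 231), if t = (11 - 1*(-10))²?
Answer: -354608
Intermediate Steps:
t = 441 (t = (11 + 10)² = 21² = 441)
(151 + t)*(-368 - 231) = (151 + 441)*(-368 - 231) = 592*(-599) = -354608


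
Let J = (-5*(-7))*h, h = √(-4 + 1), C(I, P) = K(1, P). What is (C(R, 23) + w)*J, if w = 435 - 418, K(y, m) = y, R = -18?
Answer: 630*I*√3 ≈ 1091.2*I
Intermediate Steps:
C(I, P) = 1
w = 17
h = I*√3 (h = √(-3) = I*√3 ≈ 1.732*I)
J = 35*I*√3 (J = (-5*(-7))*(I*√3) = 35*(I*√3) = 35*I*√3 ≈ 60.622*I)
(C(R, 23) + w)*J = (1 + 17)*(35*I*√3) = 18*(35*I*√3) = 630*I*√3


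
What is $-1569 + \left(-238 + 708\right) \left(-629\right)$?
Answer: $-297199$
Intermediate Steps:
$-1569 + \left(-238 + 708\right) \left(-629\right) = -1569 + 470 \left(-629\right) = -1569 - 295630 = -297199$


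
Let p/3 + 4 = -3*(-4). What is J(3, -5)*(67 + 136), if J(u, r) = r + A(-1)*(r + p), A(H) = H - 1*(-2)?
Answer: 2842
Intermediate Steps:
A(H) = 2 + H (A(H) = H + 2 = 2 + H)
p = 24 (p = -12 + 3*(-3*(-4)) = -12 + 3*12 = -12 + 36 = 24)
J(u, r) = 24 + 2*r (J(u, r) = r + (2 - 1)*(r + 24) = r + 1*(24 + r) = r + (24 + r) = 24 + 2*r)
J(3, -5)*(67 + 136) = (24 + 2*(-5))*(67 + 136) = (24 - 10)*203 = 14*203 = 2842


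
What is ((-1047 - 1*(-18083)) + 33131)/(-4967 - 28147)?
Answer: -50167/33114 ≈ -1.5150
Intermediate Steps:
((-1047 - 1*(-18083)) + 33131)/(-4967 - 28147) = ((-1047 + 18083) + 33131)/(-33114) = (17036 + 33131)*(-1/33114) = 50167*(-1/33114) = -50167/33114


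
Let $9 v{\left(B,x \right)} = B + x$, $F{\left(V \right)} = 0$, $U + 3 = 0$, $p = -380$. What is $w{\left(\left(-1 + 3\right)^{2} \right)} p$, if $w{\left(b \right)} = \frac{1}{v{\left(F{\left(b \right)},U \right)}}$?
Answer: $1140$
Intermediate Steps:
$U = -3$ ($U = -3 + 0 = -3$)
$v{\left(B,x \right)} = \frac{B}{9} + \frac{x}{9}$ ($v{\left(B,x \right)} = \frac{B + x}{9} = \frac{B}{9} + \frac{x}{9}$)
$w{\left(b \right)} = -3$ ($w{\left(b \right)} = \frac{1}{\frac{1}{9} \cdot 0 + \frac{1}{9} \left(-3\right)} = \frac{1}{0 - \frac{1}{3}} = \frac{1}{- \frac{1}{3}} = -3$)
$w{\left(\left(-1 + 3\right)^{2} \right)} p = \left(-3\right) \left(-380\right) = 1140$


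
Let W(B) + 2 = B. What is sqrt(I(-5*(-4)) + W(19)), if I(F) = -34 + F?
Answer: sqrt(3) ≈ 1.7320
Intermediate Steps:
W(B) = -2 + B
sqrt(I(-5*(-4)) + W(19)) = sqrt((-34 - 5*(-4)) + (-2 + 19)) = sqrt((-34 + 20) + 17) = sqrt(-14 + 17) = sqrt(3)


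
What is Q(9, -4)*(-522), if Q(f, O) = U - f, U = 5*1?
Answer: 2088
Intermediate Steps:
U = 5
Q(f, O) = 5 - f
Q(9, -4)*(-522) = (5 - 1*9)*(-522) = (5 - 9)*(-522) = -4*(-522) = 2088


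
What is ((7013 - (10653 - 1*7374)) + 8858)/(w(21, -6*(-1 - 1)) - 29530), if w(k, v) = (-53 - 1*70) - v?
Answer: -12592/29665 ≈ -0.42447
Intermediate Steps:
w(k, v) = -123 - v (w(k, v) = (-53 - 70) - v = -123 - v)
((7013 - (10653 - 1*7374)) + 8858)/(w(21, -6*(-1 - 1)) - 29530) = ((7013 - (10653 - 1*7374)) + 8858)/((-123 - (-6)*(-1 - 1)) - 29530) = ((7013 - (10653 - 7374)) + 8858)/((-123 - (-6)*(-2)) - 29530) = ((7013 - 1*3279) + 8858)/((-123 - 1*12) - 29530) = ((7013 - 3279) + 8858)/((-123 - 12) - 29530) = (3734 + 8858)/(-135 - 29530) = 12592/(-29665) = 12592*(-1/29665) = -12592/29665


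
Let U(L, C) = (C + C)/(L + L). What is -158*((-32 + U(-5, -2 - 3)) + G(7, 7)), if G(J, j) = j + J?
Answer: 2686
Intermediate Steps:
U(L, C) = C/L (U(L, C) = (2*C)/((2*L)) = (2*C)*(1/(2*L)) = C/L)
G(J, j) = J + j
-158*((-32 + U(-5, -2 - 3)) + G(7, 7)) = -158*((-32 + (-2 - 3)/(-5)) + (7 + 7)) = -158*((-32 - 5*(-⅕)) + 14) = -158*((-32 + 1) + 14) = -158*(-31 + 14) = -158*(-17) = 2686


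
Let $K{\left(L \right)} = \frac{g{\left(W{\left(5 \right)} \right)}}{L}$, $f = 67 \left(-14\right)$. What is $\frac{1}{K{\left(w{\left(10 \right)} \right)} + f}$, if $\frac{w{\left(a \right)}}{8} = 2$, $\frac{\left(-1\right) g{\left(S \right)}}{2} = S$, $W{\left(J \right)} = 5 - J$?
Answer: $- \frac{1}{938} \approx -0.0010661$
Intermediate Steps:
$g{\left(S \right)} = - 2 S$
$w{\left(a \right)} = 16$ ($w{\left(a \right)} = 8 \cdot 2 = 16$)
$f = -938$
$K{\left(L \right)} = 0$ ($K{\left(L \right)} = \frac{\left(-2\right) \left(5 - 5\right)}{L} = \frac{\left(-2\right) 0}{L} = \frac{0}{L} = 0$)
$\frac{1}{K{\left(w{\left(10 \right)} \right)} + f} = \frac{1}{0 - 938} = \frac{1}{-938} = - \frac{1}{938}$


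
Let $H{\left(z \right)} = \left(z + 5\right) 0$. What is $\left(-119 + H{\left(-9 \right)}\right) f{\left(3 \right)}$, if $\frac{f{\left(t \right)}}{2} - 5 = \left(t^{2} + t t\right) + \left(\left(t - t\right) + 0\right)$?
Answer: $-5474$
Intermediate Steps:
$f{\left(t \right)} = 10 + 4 t^{2}$ ($f{\left(t \right)} = 10 + 2 \left(\left(t^{2} + t t\right) + \left(\left(t - t\right) + 0\right)\right) = 10 + 2 \left(\left(t^{2} + t^{2}\right) + \left(0 + 0\right)\right) = 10 + 2 \left(2 t^{2} + 0\right) = 10 + 2 \cdot 2 t^{2} = 10 + 4 t^{2}$)
$H{\left(z \right)} = 0$ ($H{\left(z \right)} = \left(5 + z\right) 0 = 0$)
$\left(-119 + H{\left(-9 \right)}\right) f{\left(3 \right)} = \left(-119 + 0\right) \left(10 + 4 \cdot 3^{2}\right) = - 119 \left(10 + 4 \cdot 9\right) = - 119 \left(10 + 36\right) = \left(-119\right) 46 = -5474$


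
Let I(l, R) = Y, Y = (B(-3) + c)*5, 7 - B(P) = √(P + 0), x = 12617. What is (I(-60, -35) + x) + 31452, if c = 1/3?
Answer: 132317/3 - 5*I*√3 ≈ 44106.0 - 8.6602*I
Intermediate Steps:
B(P) = 7 - √P (B(P) = 7 - √(P + 0) = 7 - √P)
c = ⅓ ≈ 0.33333
Y = 110/3 - 5*I*√3 (Y = ((7 - √(-3)) + ⅓)*5 = ((7 - I*√3) + ⅓)*5 = (22/3 - I*√3)*5 = 110/3 - 5*I*√3 ≈ 36.667 - 8.6602*I)
I(l, R) = 110/3 - 5*I*√3
(I(-60, -35) + x) + 31452 = ((110/3 - 5*I*√3) + 12617) + 31452 = (37961/3 - 5*I*√3) + 31452 = 132317/3 - 5*I*√3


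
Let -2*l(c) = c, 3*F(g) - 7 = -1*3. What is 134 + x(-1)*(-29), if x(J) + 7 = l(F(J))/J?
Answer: 953/3 ≈ 317.67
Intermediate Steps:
F(g) = 4/3 (F(g) = 7/3 + (-1*3)/3 = 7/3 + (⅓)*(-3) = 7/3 - 1 = 4/3)
l(c) = -c/2
x(J) = -7 - 2/(3*J) (x(J) = -7 + (-½*4/3)/J = -7 - 2/(3*J))
134 + x(-1)*(-29) = 134 + (-7 - ⅔/(-1))*(-29) = 134 + (-7 - ⅔*(-1))*(-29) = 134 + (-7 + ⅔)*(-29) = 134 - 19/3*(-29) = 134 + 551/3 = 953/3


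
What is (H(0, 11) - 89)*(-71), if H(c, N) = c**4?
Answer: 6319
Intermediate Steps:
(H(0, 11) - 89)*(-71) = (0**4 - 89)*(-71) = (0 - 89)*(-71) = -89*(-71) = 6319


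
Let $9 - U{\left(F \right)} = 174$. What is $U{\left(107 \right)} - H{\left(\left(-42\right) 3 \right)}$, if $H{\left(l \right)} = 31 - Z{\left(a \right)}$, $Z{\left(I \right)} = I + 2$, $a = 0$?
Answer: $-194$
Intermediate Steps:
$U{\left(F \right)} = -165$ ($U{\left(F \right)} = 9 - 174 = -165$)
$Z{\left(I \right)} = 2 + I$
$H{\left(l \right)} = 29$ ($H{\left(l \right)} = 31 - \left(2 + 0\right) = 31 - 2 = 29$)
$U{\left(107 \right)} - H{\left(\left(-42\right) 3 \right)} = -165 - 29 = -194$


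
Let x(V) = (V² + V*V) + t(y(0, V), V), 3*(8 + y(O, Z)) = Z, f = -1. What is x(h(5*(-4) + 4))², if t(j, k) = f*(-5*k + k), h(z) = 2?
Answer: 256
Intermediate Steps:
y(O, Z) = -8 + Z/3
t(j, k) = 4*k (t(j, k) = -(-5*k + k) = -(-4)*k = 4*k)
x(V) = 2*V² + 4*V (x(V) = (V² + V*V) + 4*V = (V² + V²) + 4*V = 2*V² + 4*V)
x(h(5*(-4) + 4))² = (2*2*(2 + 2))² = (2*2*4)² = 16² = 256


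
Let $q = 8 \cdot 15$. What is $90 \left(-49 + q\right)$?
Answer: $6390$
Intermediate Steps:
$q = 120$
$90 \left(-49 + q\right) = 90 \left(-49 + 120\right) = 90 \cdot 71 = 6390$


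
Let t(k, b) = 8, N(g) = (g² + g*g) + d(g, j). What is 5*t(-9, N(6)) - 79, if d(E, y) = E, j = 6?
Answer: -39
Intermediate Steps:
N(g) = g + 2*g² (N(g) = (g² + g*g) + g = (g² + g²) + g = 2*g² + g = g + 2*g²)
5*t(-9, N(6)) - 79 = 5*8 - 79 = 40 - 79 = -39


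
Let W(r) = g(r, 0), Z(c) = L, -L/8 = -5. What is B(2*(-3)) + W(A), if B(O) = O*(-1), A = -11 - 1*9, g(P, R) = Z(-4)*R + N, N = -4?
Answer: 2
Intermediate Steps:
L = 40 (L = -8*(-5) = 40)
Z(c) = 40
g(P, R) = -4 + 40*R (g(P, R) = 40*R - 4 = -4 + 40*R)
A = -20 (A = -11 - 9 = -20)
W(r) = -4 (W(r) = -4 + 40*0 = -4 + 0 = -4)
B(O) = -O
B(2*(-3)) + W(A) = -2*(-3) - 4 = -1*(-6) - 4 = 6 - 4 = 2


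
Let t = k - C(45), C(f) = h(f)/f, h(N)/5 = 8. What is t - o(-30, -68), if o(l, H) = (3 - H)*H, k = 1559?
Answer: 57475/9 ≈ 6386.1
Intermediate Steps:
h(N) = 40 (h(N) = 5*8 = 40)
C(f) = 40/f
o(l, H) = H*(3 - H)
t = 14023/9 (t = 1559 - 40/45 = 1559 - 1*8/9 = 1559 - 8/9 = 14023/9 ≈ 1558.1)
t - o(-30, -68) = 14023/9 - (-68)*(3 - 1*(-68)) = 14023/9 - (-68)*(3 + 68) = 14023/9 - (-68)*71 = 14023/9 - 1*(-4828) = 14023/9 + 4828 = 57475/9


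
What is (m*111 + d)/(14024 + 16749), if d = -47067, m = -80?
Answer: -55947/30773 ≈ -1.8181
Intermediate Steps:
(m*111 + d)/(14024 + 16749) = (-80*111 - 47067)/(14024 + 16749) = (-8880 - 47067)/30773 = -55947*1/30773 = -55947/30773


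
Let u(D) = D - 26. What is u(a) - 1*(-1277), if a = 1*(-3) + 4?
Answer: 1252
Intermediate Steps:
a = 1 (a = -3 + 4 = 1)
u(D) = -26 + D
u(a) - 1*(-1277) = (-26 + 1) - 1*(-1277) = -25 + 1277 = 1252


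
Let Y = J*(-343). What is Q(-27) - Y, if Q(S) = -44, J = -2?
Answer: -730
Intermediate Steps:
Y = 686 (Y = -2*(-343) = 686)
Q(-27) - Y = -44 - 1*686 = -44 - 686 = -730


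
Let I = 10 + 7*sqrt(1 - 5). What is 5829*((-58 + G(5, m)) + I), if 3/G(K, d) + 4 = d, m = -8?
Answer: -1124997/4 + 81606*I ≈ -2.8125e+5 + 81606.0*I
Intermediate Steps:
G(K, d) = 3/(-4 + d)
I = 10 + 14*I (I = 10 + 7*sqrt(-4) = 10 + 7*(2*I) = 10 + 14*I ≈ 10.0 + 14.0*I)
5829*((-58 + G(5, m)) + I) = 5829*((-58 + 3/(-4 - 8)) + (10 + 14*I)) = 5829*((-58 + 3/(-12)) + (10 + 14*I)) = 5829*((-58 + 3*(-1/12)) + (10 + 14*I)) = 5829*((-58 - 1/4) + (10 + 14*I)) = 5829*(-233/4 + (10 + 14*I)) = 5829*(-193/4 + 14*I) = -1124997/4 + 81606*I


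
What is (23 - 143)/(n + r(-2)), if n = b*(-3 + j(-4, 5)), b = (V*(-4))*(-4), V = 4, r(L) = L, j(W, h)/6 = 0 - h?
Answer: 60/1057 ≈ 0.056764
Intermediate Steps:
j(W, h) = -6*h (j(W, h) = 6*(0 - h) = 6*(-h) = -6*h)
b = 64 (b = (4*(-4))*(-4) = -16*(-4) = 64)
n = -2112 (n = 64*(-3 - 6*5) = 64*(-3 - 30) = 64*(-33) = -2112)
(23 - 143)/(n + r(-2)) = (23 - 143)/(-2112 - 2) = -120/(-2114) = -120*(-1/2114) = 60/1057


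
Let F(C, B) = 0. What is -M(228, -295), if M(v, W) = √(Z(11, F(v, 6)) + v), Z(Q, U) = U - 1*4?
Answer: -4*√14 ≈ -14.967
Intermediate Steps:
Z(Q, U) = -4 + U (Z(Q, U) = U - 4 = -4 + U)
M(v, W) = √(-4 + v) (M(v, W) = √((-4 + 0) + v) = √(-4 + v))
-M(228, -295) = -√(-4 + 228) = -√224 = -4*√14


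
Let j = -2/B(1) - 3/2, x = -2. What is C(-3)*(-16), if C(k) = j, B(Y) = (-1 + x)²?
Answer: 248/9 ≈ 27.556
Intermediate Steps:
B(Y) = 9 (B(Y) = (-1 - 2)² = (-3)² = 9)
j = -31/18 (j = -2/9 - 3/2 = -31/18 ≈ -1.7222)
C(k) = -31/18
C(-3)*(-16) = -31/18*(-16) = 248/9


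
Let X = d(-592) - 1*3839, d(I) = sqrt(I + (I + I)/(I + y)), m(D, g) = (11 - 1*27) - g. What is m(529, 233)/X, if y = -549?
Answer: 363564817/5605547383 + 332*I*sqrt(48085163)/5605547383 ≈ 0.064858 + 0.0004107*I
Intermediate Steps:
m(D, g) = -16 - g (m(D, g) = (11 - 27) - g = -16 - g)
d(I) = sqrt(I + 2*I/(-549 + I)) (d(I) = sqrt(I + (I + I)/(I - 549)) = sqrt(I + (2*I)/(-549 + I)) = sqrt(I + 2*I/(-549 + I)))
X = -3839 + 4*I*sqrt(48085163)/1141 (X = sqrt(-592*(-547 - 592)/(-549 - 592)) - 1*3839 = sqrt(-592*(-1139)/(-1141)) - 3839 = sqrt(-592*(-1/1141)*(-1139)) - 3839 = sqrt(-674288/1141) - 3839 = 4*I*sqrt(48085163)/1141 - 3839 = -3839 + 4*I*sqrt(48085163)/1141 ≈ -3839.0 + 24.31*I)
m(529, 233)/X = (-16 - 1*233)/(-3839 + 4*I*sqrt(48085163)/1141) = (-16 - 233)/(-3839 + 4*I*sqrt(48085163)/1141) = -249/(-3839 + 4*I*sqrt(48085163)/1141)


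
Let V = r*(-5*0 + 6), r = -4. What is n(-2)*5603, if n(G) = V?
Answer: -134472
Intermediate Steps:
V = -24 (V = -4*(-5*0 + 6) = -4*(0 + 6) = -4*6 = -24)
n(G) = -24
n(-2)*5603 = -24*5603 = -134472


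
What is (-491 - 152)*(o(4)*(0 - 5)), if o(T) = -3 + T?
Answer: 3215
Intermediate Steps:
(-491 - 152)*(o(4)*(0 - 5)) = (-491 - 152)*((-3 + 4)*(0 - 5)) = -643*(-5) = 3215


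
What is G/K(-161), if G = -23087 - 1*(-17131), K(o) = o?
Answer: 5956/161 ≈ 36.994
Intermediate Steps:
G = -5956 (G = -23087 + 17131 = -5956)
G/K(-161) = -5956/(-161) = -5956*(-1/161) = 5956/161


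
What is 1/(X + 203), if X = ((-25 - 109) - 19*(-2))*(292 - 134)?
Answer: -1/14965 ≈ -6.6823e-5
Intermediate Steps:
X = -15168 (X = (-134 + 38)*158 = -96*158 = -15168)
1/(X + 203) = 1/(-15168 + 203) = 1/(-14965) = -1/14965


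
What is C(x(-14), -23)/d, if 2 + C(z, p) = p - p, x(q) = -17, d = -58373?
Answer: 2/58373 ≈ 3.4262e-5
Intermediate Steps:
C(z, p) = -2 (C(z, p) = -2 + (p - p) = -2 + 0 = -2)
C(x(-14), -23)/d = -2/(-58373) = -2*(-1/58373) = 2/58373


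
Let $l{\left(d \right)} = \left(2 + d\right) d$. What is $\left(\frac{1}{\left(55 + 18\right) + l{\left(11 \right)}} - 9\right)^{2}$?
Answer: $\frac{3775249}{46656} \approx 80.917$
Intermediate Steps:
$l{\left(d \right)} = d \left(2 + d\right)$
$\left(\frac{1}{\left(55 + 18\right) + l{\left(11 \right)}} - 9\right)^{2} = \left(\frac{1}{\left(55 + 18\right) + 11 \left(2 + 11\right)} - 9\right)^{2} = \left(\frac{1}{73 + 11 \cdot 13} - 9\right)^{2} = \left(\frac{1}{73 + 143} - 9\right)^{2} = \left(\frac{1}{216} - 9\right)^{2} = \left(- \frac{1943}{216}\right)^{2} = \frac{3775249}{46656}$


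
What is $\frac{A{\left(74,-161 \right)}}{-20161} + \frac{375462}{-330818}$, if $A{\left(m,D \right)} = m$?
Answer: $- \frac{3797084957}{3334810849} \approx -1.1386$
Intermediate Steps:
$\frac{A{\left(74,-161 \right)}}{-20161} + \frac{375462}{-330818} = \frac{74}{-20161} + \frac{375462}{-330818} = 74 \left(- \frac{1}{20161}\right) + 375462 \left(- \frac{1}{330818}\right) = - \frac{74}{20161} - \frac{187731}{165409} = - \frac{3797084957}{3334810849}$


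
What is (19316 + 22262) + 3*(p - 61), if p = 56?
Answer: 41563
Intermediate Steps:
(19316 + 22262) + 3*(p - 61) = (19316 + 22262) + 3*(56 - 61) = 41578 + 3*(-5) = 41578 - 15 = 41563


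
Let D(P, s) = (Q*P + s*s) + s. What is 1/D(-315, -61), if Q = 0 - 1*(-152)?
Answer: -1/44220 ≈ -2.2614e-5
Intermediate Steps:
Q = 152 (Q = 0 + 152 = 152)
D(P, s) = s + s² + 152*P (D(P, s) = (152*P + s*s) + s = (152*P + s²) + s = (s² + 152*P) + s = s + s² + 152*P)
1/D(-315, -61) = 1/(-61 + (-61)² + 152*(-315)) = 1/(-61 + 3721 - 47880) = 1/(-44220) = -1/44220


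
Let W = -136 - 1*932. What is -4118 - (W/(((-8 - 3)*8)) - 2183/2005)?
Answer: -182132289/44110 ≈ -4129.0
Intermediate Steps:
W = -1068 (W = -136 - 932 = -1068)
-4118 - (W/(((-8 - 3)*8)) - 2183/2005) = -4118 - (-1068*1/(8*(-8 - 3)) - 2183/2005) = -4118 - (-1068/((-11*8)) - 2183*1/2005) = -4118 - (-1068/(-88) - 2183/2005) = -4118 - (-1068*(-1/88) - 2183/2005) = -4118 - (267/22 - 2183/2005) = -4118 - 1*487309/44110 = -4118 - 487309/44110 = -182132289/44110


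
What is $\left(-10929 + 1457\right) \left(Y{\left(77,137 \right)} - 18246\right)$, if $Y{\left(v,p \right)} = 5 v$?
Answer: $169179392$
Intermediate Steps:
$\left(-10929 + 1457\right) \left(Y{\left(77,137 \right)} - 18246\right) = \left(-10929 + 1457\right) \left(5 \cdot 77 - 18246\right) = - 9472 \left(385 - 18246\right) = \left(-9472\right) \left(-17861\right) = 169179392$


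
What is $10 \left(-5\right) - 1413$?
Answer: $-1463$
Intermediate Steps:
$10 \left(-5\right) - 1413 = -50 - 1413 = -1463$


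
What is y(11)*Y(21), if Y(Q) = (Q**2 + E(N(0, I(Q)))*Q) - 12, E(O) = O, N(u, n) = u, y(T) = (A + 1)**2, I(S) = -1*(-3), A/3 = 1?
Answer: 6864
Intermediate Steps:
A = 3 (A = 3*1 = 3)
I(S) = 3
y(T) = 16 (y(T) = (3 + 1)**2 = 4**2 = 16)
Y(Q) = -12 + Q**2 (Y(Q) = (Q**2 + 0*Q) - 12 = (Q**2 + 0) - 12 = Q**2 - 12 = -12 + Q**2)
y(11)*Y(21) = 16*(-12 + 21**2) = 16*(-12 + 441) = 16*429 = 6864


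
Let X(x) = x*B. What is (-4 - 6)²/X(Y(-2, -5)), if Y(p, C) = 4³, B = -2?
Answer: -25/32 ≈ -0.78125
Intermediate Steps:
Y(p, C) = 64
X(x) = -2*x (X(x) = x*(-2) = -2*x)
(-4 - 6)²/X(Y(-2, -5)) = (-4 - 6)²/((-2*64)) = (-10)²/(-128) = 100*(-1/128) = -25/32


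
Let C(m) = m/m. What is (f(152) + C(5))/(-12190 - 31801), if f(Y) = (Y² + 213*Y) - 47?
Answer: -55434/43991 ≈ -1.2601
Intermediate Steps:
f(Y) = -47 + Y² + 213*Y
C(m) = 1
(f(152) + C(5))/(-12190 - 31801) = ((-47 + 152² + 213*152) + 1)/(-12190 - 31801) = ((-47 + 23104 + 32376) + 1)/(-43991) = (55433 + 1)*(-1/43991) = 55434*(-1/43991) = -55434/43991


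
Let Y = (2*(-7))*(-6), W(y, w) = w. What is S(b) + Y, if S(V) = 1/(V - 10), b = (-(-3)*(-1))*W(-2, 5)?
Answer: 2099/25 ≈ 83.960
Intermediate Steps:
b = -15 (b = -(-3)*(-1)*5 = -3*1*5 = -3*5 = -15)
S(V) = 1/(-10 + V)
Y = 84 (Y = -14*(-6) = 84)
S(b) + Y = 1/(-10 - 15) + 84 = 1/(-25) + 84 = -1/25 + 84 = 2099/25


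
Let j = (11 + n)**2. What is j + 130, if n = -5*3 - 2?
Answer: 166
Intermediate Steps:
n = -17 (n = -15 - 2 = -17)
j = 36 (j = (11 - 17)**2 = (-6)**2 = 36)
j + 130 = 36 + 130 = 166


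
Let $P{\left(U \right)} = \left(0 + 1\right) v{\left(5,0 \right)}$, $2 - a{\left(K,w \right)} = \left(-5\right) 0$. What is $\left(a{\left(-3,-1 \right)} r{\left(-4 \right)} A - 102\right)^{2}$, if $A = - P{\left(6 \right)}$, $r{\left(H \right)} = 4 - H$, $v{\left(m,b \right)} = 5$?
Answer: $33124$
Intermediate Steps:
$a{\left(K,w \right)} = 2$ ($a{\left(K,w \right)} = 2 - \left(-5\right) 0 = 2 - 0 = 2 + 0 = 2$)
$P{\left(U \right)} = 5$ ($P{\left(U \right)} = \left(0 + 1\right) 5 = 1 \cdot 5 = 5$)
$A = -5$ ($A = \left(-1\right) 5 = -5$)
$\left(a{\left(-3,-1 \right)} r{\left(-4 \right)} A - 102\right)^{2} = \left(2 \left(4 - -4\right) \left(-5\right) - 102\right)^{2} = \left(2 \left(4 + 4\right) \left(-5\right) - 102\right)^{2} = \left(2 \cdot 8 \left(-5\right) - 102\right)^{2} = \left(16 \left(-5\right) - 102\right)^{2} = \left(-80 - 102\right)^{2} = \left(-182\right)^{2} = 33124$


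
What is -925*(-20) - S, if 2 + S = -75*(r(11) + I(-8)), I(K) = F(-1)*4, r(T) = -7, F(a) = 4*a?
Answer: 16777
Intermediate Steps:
I(K) = -16 (I(K) = (4*(-1))*4 = -4*4 = -16)
S = 1723 (S = -2 - 75*(-7 - 16) = -2 - 75*(-23) = -2 + 1725 = 1723)
-925*(-20) - S = -925*(-20) - 1*1723 = 18500 - 1723 = 16777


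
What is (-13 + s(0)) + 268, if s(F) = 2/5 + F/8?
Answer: 1277/5 ≈ 255.40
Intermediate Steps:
s(F) = ⅖ + F/8 (s(F) = 2*(⅕) + F*(⅛) = ⅖ + F/8)
(-13 + s(0)) + 268 = (-13 + (⅖ + (⅛)*0)) + 268 = (-13 + (⅖ + 0)) + 268 = (-13 + ⅖) + 268 = -63/5 + 268 = 1277/5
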